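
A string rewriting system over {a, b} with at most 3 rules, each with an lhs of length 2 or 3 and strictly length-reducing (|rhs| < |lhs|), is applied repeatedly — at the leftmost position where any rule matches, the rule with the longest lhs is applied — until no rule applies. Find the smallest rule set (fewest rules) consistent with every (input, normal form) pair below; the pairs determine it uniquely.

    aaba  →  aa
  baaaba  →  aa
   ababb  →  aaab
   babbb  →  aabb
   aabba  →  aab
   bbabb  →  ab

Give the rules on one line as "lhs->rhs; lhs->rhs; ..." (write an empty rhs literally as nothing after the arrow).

ba->; bab->aa

  | aaba => aa
  | baaaba => aaba => aa
  | ababb => aaab
  | babbb => aabb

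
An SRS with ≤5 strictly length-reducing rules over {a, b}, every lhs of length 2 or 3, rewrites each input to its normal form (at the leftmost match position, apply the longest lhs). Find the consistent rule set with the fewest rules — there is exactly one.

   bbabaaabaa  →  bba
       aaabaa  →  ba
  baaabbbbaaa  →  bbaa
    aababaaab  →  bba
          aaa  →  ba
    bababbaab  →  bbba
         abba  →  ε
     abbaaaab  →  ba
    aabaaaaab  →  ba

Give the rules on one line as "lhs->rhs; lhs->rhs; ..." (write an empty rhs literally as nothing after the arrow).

aaa->ba; aab->ab; ab->a; aba->

  | bbabaaabaa => bbaabaa => bbabaa => bba
  | aaabaa => babaa => ba
  | baaabbbbaaa => bbabbbbaaa => bbabbbaaa => bbabbaaa => bbabaaa => bbaa
  | aababaaab => ababaaab => baaab => bbab => bba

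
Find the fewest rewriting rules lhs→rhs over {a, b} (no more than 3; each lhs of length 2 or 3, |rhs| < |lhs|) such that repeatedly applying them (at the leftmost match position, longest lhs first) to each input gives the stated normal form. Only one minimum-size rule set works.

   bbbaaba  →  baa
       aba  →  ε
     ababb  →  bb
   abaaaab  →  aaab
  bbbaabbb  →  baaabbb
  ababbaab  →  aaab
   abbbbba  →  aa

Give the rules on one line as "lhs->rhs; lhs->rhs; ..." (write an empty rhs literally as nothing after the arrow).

aba->; bba->aa

  | bbbaaba => baaaba => baa
  | aba => ε
  | ababb => bb
  | abaaaab => aaab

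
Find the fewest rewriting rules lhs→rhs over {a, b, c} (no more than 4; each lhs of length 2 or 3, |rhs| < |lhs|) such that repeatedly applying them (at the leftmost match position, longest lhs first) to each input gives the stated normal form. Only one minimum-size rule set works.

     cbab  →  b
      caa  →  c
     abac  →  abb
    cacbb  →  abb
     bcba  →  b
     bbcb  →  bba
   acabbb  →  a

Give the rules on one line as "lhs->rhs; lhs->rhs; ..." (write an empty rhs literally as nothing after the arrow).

  | cbab => aab => b
  | caa => c
  | abac => abb
  | cacbb => cbbb => abb

aa->; ac->b; bbb->cb; cb->a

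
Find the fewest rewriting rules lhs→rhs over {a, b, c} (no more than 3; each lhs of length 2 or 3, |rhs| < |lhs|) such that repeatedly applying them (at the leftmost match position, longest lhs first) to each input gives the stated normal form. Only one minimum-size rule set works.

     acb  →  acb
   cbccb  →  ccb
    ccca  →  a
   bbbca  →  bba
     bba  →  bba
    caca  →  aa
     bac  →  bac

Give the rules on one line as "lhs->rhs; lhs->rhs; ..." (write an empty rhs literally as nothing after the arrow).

  | acb
  | cbccb => ccb
  | ccca => cca => ca => a
  | bbbca => bba

bc->; ca->a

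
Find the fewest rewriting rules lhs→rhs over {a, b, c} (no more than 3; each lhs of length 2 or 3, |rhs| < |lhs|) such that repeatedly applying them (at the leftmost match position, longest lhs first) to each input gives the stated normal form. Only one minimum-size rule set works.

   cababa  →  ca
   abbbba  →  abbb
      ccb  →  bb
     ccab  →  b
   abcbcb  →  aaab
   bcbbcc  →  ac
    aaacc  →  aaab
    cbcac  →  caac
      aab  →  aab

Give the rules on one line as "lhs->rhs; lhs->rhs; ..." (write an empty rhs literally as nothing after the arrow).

  | cababa => caba => ca
  | abbbba => abbb
  | ccb => bb
  | ccab => bab => b

ba->; bc->a; cc->b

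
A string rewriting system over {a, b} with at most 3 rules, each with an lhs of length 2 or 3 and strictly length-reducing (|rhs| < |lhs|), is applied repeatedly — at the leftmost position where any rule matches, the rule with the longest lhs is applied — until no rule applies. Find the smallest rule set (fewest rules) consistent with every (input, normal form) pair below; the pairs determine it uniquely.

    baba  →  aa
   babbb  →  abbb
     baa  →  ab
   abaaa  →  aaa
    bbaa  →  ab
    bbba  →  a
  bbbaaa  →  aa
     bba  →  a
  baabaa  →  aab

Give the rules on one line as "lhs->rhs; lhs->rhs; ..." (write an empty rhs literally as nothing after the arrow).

ba->a; baa->ab

  | baba => aba => aa
  | babbb => abbb
  | baa => ab
  | abaaa => aaba => aaa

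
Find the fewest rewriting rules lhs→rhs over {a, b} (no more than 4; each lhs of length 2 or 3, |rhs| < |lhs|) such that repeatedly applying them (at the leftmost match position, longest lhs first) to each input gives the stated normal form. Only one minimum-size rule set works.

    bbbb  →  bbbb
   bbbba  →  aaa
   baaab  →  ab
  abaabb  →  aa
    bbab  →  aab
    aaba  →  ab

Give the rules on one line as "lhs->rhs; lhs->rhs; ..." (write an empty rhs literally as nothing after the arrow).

aba->b; abb->ba; baa->; bba->aa

  | bbbb
  | bbbba => bbaa => aaa
  | baaab => ab
  | abaabb => babb => bba => aa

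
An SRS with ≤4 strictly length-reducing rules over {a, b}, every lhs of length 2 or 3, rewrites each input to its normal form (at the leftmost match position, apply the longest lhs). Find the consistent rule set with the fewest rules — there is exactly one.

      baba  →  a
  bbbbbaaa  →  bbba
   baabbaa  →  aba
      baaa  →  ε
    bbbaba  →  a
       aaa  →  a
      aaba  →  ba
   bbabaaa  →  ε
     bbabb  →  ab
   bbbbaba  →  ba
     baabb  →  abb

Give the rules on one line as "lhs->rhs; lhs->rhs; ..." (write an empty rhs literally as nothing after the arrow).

aa->; baa->a; bab->aa

  | baba => aaa => a
  | bbbbbaaa => bbbbaa => bbba
  | baabbaa => abbaa => aba
  | baaa => aa => ε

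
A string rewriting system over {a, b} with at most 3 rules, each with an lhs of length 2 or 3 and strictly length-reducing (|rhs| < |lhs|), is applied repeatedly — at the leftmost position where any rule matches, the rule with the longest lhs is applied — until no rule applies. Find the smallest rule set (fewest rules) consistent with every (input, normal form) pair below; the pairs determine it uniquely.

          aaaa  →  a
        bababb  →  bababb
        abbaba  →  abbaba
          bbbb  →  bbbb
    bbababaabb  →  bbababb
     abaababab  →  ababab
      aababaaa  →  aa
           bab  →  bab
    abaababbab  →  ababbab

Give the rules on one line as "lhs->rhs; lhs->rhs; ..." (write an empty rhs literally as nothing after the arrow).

aaa->; baa->

  | aaaa => a
  | bababb
  | abbaba
  | bbbb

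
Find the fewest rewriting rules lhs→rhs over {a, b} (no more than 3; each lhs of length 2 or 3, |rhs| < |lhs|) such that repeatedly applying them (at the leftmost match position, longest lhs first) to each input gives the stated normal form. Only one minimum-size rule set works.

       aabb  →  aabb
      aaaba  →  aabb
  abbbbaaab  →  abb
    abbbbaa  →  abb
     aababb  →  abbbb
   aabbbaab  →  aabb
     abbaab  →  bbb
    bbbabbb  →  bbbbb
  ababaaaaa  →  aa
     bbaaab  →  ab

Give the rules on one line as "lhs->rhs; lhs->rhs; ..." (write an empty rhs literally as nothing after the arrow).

aba->bb; ba->

  | aabb
  | aaaba => aabb
  | abbbbaaab => abbbaab => abbab => abb
  | abbbbaa => abbba => abb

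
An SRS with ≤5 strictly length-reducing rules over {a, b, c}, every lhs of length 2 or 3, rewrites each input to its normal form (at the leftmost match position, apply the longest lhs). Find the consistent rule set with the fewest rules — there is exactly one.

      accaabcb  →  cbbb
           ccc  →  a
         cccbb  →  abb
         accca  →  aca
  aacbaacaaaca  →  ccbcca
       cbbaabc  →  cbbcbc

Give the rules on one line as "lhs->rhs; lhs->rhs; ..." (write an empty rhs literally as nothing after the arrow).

aa->c; abc->bb; acc->a; ccc->a

  | accaabcb => aaabcb => cabcb => cbbb
  | ccc => a
  | cccbb => abb
  | accca => aca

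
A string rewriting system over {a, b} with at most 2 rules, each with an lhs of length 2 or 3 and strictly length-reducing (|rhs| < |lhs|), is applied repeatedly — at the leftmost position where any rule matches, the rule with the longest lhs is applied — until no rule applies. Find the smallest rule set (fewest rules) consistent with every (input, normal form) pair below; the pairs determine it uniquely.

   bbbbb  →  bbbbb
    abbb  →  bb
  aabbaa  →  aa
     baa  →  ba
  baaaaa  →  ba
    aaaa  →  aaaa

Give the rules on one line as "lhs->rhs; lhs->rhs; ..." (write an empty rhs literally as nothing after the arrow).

  | bbbbb
  | abbb => bb
  | aabbaa => abaa => aa
  | baa => ba

ab->; baa->ba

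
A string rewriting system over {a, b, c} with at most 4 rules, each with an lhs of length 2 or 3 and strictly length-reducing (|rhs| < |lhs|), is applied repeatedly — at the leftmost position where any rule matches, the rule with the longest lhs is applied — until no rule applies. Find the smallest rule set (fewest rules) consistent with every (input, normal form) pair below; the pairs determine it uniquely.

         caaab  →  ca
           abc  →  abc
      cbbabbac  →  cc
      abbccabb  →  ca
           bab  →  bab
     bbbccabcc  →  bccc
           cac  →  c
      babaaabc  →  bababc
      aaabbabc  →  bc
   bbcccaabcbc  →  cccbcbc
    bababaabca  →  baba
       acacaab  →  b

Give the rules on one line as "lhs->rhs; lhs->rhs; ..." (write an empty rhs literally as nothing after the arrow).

  | caaab => cab => ca
  | abc
  | cbbabbac => cabbac => cabac => caac => cc
  | abbccabb => accabb => cabb => cab => ca

aa->; ac->; bb->; cab->ca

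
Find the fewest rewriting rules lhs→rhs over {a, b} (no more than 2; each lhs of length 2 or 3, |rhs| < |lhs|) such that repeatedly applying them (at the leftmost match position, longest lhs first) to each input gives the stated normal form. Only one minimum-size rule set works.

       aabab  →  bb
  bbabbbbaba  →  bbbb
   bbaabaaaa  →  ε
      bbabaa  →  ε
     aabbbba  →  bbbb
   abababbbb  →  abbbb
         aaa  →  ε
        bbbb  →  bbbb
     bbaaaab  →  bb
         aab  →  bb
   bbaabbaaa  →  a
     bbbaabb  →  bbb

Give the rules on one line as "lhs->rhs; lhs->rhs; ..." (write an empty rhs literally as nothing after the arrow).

aa->b; ba->

  | aabab => bbab => bb
  | bbabbbbaba => bbbbbaba => bbbbba => bbbb
  | bbaabaaaa => babaaaa => baaaa => aaa => ba => ε
  | bbabaa => bbaa => ba => ε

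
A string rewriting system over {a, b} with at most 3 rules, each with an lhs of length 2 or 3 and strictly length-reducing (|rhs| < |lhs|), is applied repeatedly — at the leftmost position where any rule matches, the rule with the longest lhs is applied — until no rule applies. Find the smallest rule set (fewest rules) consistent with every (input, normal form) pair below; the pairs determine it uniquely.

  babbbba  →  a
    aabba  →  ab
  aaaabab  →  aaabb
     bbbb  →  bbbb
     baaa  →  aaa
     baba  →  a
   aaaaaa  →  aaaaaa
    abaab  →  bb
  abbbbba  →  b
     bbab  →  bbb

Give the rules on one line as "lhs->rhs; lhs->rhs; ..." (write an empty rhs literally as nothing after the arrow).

aba->b; ba->a; bab->bb

  | babbbba => bbbbba => bbbba => bbba => bba => ba => a
  | aabba => aaba => ab
  | aaaabab => aaabb
  | bbbb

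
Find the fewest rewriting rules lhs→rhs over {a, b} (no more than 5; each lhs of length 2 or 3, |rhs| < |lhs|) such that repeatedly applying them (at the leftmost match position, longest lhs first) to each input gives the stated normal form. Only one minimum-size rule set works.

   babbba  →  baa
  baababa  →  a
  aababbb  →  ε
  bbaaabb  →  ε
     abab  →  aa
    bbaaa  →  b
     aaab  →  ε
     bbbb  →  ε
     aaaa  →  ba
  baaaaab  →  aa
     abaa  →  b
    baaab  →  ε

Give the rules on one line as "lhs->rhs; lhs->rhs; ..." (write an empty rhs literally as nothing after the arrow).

aaa->b; ab->a; bb->; bbb->bb

  | babbba => babba => baba => baa
  | baababa => baaaba => bbba => bba => a
  | aababbb => aaabbb => bbbb => bbb => bb => ε
  | bbaaabb => aaabb => bbb => bb => ε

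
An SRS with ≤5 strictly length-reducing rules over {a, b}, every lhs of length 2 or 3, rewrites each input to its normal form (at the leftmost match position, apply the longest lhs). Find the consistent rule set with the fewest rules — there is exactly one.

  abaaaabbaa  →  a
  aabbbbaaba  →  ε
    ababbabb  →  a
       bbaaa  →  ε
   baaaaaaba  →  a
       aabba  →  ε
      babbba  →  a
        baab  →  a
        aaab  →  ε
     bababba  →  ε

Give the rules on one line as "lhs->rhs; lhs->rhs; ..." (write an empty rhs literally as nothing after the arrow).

aa->; aaa->bb; ab->; bb->a

  | abaaaabbaa => aaaabbaa => bbabbaa => aabbaa => bbaa => aaa => bb => a
  | aabbbbaaba => bbbbaaba => abbaaba => baaba => bba => aa => ε
  | ababbabb => abbabb => babb => bb => a
  | bbaaa => aaaa => bba => aa => ε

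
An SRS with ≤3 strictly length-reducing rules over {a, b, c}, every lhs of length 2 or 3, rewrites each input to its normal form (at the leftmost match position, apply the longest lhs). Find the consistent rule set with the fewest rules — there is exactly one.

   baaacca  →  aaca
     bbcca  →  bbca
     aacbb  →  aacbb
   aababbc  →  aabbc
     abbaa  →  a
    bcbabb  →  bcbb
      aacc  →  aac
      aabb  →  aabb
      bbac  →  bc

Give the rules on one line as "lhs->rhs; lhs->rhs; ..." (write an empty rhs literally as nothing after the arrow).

  | baaacca => aacca => aaca
  | bbcca => bbca
  | aacbb
  | aababbc => aabbc

ba->; cc->c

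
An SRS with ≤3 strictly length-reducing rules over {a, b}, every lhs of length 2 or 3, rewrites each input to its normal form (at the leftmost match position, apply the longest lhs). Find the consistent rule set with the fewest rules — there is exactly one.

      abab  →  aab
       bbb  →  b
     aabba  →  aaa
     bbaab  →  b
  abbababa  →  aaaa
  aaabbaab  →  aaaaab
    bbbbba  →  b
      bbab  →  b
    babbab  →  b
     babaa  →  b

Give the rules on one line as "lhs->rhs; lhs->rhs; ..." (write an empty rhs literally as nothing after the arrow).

aba->aa; ba->b; bb->b

  | abab => aab
  | bbb => bb => b
  | aabba => aaba => aaa
  | bbaab => baab => bab => bb => b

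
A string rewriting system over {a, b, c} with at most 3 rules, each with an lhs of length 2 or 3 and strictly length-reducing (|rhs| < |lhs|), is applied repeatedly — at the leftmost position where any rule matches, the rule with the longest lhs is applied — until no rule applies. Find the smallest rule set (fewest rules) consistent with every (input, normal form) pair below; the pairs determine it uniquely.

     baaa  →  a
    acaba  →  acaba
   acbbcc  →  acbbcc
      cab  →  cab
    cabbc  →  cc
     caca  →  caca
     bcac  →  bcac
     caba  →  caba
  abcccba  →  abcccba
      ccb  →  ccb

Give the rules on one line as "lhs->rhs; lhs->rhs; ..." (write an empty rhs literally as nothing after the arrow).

  | baaa => a
  | acaba
  | acbbcc
  | cab

abb->; baa->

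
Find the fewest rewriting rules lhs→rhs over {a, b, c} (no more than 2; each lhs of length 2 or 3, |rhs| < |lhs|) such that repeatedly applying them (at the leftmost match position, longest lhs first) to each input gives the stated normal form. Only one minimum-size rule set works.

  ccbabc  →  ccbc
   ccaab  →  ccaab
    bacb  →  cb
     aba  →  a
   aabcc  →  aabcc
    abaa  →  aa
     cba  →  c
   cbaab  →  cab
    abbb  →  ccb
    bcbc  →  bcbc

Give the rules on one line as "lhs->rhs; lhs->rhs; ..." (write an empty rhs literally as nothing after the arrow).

abb->cc; ba->

  | ccbabc => ccbc
  | ccaab
  | bacb => cb
  | aba => a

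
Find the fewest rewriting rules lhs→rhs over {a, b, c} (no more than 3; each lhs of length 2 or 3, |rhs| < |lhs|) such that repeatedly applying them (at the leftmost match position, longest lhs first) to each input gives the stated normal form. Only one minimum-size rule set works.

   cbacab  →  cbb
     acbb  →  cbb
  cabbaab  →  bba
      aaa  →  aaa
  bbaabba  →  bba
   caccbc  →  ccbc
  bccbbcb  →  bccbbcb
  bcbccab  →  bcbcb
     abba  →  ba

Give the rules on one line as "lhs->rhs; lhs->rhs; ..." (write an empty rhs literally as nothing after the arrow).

  | cbacab => cbcab => cbb
  | acbb => cbb
  | cabbaab => bbaab => bba
  | aaa

ab->; ac->c; ca->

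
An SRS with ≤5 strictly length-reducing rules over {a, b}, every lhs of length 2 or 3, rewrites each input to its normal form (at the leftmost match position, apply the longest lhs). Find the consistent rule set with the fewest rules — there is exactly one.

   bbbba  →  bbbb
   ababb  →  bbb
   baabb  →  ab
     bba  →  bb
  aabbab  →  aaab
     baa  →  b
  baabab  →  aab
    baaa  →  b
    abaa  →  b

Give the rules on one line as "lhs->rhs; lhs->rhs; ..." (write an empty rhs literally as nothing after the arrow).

  | bbbba => bbbb
  | ababb => bbb
  | baabb => babb => ab
  | bba => bb

aba->b; abb->a; ba->b; bab->a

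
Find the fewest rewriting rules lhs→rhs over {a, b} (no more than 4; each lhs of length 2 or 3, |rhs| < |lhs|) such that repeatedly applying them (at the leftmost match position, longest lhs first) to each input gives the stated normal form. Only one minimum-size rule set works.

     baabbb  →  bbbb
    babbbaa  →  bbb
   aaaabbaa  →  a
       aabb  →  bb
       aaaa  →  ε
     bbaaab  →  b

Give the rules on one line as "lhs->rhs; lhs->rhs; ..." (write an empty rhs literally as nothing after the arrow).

  | baabbb => bbbb
  | babbbaa => baba => bbb
  | aaaabbaa => aabbaa => bbaa => a
  | aabb => bb

aa->; aba->bb; bba->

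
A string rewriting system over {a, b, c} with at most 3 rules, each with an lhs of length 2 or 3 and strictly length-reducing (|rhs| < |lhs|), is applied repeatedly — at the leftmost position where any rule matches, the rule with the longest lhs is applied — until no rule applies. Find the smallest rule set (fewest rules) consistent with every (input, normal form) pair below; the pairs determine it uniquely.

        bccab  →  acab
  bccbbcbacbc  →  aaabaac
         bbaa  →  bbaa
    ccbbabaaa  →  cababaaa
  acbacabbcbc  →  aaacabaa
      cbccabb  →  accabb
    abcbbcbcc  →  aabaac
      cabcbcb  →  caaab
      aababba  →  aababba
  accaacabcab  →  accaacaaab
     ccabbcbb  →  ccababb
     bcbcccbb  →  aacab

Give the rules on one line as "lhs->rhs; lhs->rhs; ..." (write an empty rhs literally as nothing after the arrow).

bc->a; cb->a

  | bccab => acab
  | bccbbcbacbc => acbbcbacbc => aabcbacbc => aaabacbc => aaabaac
  | bbaa
  | ccbbabaaa => cababaaa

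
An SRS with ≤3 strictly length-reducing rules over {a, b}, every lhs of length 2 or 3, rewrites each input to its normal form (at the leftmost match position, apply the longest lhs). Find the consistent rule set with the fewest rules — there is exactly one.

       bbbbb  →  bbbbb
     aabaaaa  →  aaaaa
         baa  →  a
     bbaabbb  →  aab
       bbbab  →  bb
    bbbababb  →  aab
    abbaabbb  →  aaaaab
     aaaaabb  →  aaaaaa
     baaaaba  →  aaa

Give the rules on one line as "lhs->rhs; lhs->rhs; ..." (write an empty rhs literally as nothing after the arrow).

abb->aa; ba->; bba->ab

  | bbbbb
  | aabaaaa => aaaaa
  | baa => a
  | bbaabbb => ababbb => abbb => aab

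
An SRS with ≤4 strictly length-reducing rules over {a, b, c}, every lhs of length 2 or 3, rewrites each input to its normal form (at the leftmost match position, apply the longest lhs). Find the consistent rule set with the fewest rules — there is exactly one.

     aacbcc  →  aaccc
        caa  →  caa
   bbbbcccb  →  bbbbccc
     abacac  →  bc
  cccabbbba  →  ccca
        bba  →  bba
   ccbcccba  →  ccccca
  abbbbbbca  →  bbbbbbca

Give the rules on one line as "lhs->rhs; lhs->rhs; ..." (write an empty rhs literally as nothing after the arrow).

  | aacbcc => aaccc
  | caa
  | bbbbcccb => bbbbccc
  | abacac => bacac => bc

ab->b; aca->; cb->c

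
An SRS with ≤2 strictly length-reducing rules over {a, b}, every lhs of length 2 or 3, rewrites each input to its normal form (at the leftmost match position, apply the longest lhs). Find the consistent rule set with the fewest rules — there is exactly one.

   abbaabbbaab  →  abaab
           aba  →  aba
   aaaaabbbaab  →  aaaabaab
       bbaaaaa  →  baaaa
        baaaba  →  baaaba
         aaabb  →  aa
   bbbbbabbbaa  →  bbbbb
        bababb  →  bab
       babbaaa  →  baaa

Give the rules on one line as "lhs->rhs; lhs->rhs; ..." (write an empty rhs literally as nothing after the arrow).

  | abbaabbbaab => aabbbaab => abaab
  | aba
  | aaaaabbbaab => aaaabaab
  | bbaaaaa => baaaa

abb->; bba->b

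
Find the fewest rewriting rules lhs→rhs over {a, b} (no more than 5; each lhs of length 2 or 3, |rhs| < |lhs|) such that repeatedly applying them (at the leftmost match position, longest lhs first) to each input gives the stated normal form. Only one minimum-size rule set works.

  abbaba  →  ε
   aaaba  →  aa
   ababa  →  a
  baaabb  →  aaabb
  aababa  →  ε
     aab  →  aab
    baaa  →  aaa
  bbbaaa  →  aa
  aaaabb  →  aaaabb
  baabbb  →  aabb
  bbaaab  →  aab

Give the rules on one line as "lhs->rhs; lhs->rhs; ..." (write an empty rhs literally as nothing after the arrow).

  | abbaba => aba => ε
  | aaaba => aa
  | ababa => ba => a
  | baaabb => aaabb

aba->; ba->a; bba->; bbb->bb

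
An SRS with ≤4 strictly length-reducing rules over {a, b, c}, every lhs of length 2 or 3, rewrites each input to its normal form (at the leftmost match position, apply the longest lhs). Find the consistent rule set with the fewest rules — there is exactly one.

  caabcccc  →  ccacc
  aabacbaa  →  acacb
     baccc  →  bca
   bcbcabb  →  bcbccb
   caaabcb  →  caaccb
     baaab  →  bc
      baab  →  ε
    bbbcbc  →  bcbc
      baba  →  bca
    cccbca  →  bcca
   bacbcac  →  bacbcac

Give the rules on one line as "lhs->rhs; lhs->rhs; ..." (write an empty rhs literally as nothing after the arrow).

  | caabcccc => caccccc => cabacc => ccacc
  | aabacbaa => acacbaa => acacb
  | baccc => baba => bca
  | bcbcabb => bcbccb

ab->c; baa->b; bb->; ccc->ba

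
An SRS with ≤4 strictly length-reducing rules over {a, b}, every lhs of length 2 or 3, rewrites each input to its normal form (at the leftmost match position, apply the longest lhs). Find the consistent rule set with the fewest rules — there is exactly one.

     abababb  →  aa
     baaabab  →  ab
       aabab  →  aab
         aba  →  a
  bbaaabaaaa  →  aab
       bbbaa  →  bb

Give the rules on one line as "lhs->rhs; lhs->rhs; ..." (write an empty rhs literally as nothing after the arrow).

  | abababb => ababb => abb => aa
  | baaabab => ababab => abab => ab
  | aabab => aab
  | aba => a

abb->aa; ba->; baa->ab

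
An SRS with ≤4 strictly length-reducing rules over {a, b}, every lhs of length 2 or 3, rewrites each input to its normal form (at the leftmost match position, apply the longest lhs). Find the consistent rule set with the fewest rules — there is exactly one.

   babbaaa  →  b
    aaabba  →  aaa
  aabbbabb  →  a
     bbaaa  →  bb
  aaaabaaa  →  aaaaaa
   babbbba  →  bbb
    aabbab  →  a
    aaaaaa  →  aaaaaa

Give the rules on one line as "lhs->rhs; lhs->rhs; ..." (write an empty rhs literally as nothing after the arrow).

  | babbaaa => baaa => baa => ba => b
  | aaabba => aaaba => aaa
  | aabbbabb => aabbabb => aababb => aabb => aab => a
  | bbaaa => bbaa => bba => bb

ab->; abb->ab; ba->b; bab->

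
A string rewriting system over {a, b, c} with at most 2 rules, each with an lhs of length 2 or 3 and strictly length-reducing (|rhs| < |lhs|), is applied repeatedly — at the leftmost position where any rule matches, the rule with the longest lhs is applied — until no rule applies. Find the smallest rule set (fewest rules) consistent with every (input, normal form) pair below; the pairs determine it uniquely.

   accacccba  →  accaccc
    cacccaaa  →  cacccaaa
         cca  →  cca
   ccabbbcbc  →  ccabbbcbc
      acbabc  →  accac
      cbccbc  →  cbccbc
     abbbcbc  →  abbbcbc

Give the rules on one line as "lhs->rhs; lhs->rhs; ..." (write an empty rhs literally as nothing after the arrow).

ba->; bab->ca

  | accacccba => accaccc
  | cacccaaa
  | cca
  | ccabbbcbc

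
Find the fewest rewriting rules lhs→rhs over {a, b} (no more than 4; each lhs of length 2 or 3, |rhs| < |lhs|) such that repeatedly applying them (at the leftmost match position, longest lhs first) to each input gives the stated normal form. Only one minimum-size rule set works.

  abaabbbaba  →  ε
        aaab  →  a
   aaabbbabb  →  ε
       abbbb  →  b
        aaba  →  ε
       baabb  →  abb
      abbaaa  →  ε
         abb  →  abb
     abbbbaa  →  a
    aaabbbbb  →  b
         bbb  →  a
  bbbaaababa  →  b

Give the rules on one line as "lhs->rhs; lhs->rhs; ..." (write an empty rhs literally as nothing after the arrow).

  | abaabbbaba => aabbbaba => bbbaba => aaba => ba => ε
  | aaab => bbb => a
  | aaabbbabb => bbbbbabb => abbabb => abbb => aa => ε
  | abbbb => aab => b

aa->; aaa->bb; ba->; bbb->a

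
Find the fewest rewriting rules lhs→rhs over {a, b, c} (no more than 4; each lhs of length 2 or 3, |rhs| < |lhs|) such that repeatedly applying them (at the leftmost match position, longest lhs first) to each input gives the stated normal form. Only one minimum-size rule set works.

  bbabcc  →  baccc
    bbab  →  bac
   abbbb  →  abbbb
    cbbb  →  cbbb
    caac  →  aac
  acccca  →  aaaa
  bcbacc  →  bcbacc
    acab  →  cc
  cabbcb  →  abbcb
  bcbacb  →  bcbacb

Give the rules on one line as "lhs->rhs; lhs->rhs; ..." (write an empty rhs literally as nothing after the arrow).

aab->cc; bab->ac; ca->a; cca->aa

  | bbabcc => baccc
  | bbab => bac
  | abbbb
  | cbbb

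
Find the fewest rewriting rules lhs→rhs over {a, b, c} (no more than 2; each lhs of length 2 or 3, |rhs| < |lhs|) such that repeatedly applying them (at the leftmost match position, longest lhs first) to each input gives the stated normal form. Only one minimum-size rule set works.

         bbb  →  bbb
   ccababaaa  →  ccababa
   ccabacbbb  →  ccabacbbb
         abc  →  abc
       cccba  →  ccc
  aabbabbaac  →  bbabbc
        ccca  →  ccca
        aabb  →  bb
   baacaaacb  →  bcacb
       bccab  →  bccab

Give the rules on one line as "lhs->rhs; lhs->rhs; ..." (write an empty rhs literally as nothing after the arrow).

aa->; cba->c

  | bbb
  | ccababaaa => ccababa
  | ccabacbbb
  | abc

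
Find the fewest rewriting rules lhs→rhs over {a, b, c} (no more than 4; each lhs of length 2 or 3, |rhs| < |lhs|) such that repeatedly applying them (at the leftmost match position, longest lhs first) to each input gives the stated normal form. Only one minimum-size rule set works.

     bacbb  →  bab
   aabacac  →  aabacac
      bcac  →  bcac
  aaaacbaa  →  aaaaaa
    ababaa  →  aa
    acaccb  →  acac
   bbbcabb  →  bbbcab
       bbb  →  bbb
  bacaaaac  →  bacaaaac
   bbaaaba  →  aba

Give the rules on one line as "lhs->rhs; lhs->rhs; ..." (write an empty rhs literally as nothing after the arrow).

  | bacbb => bab
  | aabacac
  | bcac
  | aaaacbaa => aaaaaa

abb->ab; baa->a; cb->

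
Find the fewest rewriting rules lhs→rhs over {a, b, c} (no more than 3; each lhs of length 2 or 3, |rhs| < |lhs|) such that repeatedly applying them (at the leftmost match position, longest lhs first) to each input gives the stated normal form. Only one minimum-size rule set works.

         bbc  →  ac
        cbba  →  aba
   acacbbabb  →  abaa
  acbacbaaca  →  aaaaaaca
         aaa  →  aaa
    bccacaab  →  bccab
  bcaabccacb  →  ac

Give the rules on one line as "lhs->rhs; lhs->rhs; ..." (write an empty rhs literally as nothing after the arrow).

  | bbc => ac
  | cbba => aba
  | acacbbabb => acaababb => ababb => abaa
  | acbacbaaca => aaacbaaca => aaaaaaca

bb->a; caa->; cb->a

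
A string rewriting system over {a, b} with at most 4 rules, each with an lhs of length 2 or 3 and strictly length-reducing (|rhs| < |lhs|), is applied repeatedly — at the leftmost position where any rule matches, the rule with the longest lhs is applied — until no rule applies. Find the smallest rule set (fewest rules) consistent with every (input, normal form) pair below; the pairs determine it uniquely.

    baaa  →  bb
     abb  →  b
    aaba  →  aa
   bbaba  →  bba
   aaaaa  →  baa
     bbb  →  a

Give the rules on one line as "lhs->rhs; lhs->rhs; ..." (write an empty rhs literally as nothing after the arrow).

aaa->b; ab->; bbb->a

  | baaa => bb
  | abb => b
  | aaba => aa
  | bbaba => bba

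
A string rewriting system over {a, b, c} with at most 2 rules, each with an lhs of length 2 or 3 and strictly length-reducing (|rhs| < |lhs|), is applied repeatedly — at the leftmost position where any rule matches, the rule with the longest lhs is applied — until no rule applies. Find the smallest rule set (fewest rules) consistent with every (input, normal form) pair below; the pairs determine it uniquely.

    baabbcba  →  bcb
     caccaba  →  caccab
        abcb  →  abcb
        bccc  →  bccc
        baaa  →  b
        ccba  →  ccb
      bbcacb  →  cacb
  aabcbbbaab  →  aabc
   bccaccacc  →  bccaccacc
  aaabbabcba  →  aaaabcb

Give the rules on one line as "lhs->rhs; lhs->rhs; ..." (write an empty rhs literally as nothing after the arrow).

  | baabbcba => babbcba => bbbcba => bcba => bcb
  | caccaba => caccab
  | abcb
  | bccc

ba->b; bb->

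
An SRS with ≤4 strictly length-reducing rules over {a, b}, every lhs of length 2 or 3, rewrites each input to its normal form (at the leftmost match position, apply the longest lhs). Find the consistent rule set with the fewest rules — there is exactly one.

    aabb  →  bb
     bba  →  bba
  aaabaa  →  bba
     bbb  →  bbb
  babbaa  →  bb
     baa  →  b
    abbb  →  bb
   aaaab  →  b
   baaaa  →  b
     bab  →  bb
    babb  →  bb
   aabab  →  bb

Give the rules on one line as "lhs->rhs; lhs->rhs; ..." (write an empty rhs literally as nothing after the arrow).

aa->; ab->b; aba->bb; abb->b

  | aabb => bb
  | bba
  | aaabaa => abaa => bba
  | bbb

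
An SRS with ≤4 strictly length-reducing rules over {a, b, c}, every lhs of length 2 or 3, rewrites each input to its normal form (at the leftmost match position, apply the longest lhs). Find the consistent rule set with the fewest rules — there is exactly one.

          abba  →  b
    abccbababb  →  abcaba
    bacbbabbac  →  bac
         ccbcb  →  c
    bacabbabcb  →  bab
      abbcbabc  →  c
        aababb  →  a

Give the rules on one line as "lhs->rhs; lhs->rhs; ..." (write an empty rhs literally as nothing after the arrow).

  | abba => aa => b
  | abccbababb => abcababb => abcaba
  | bacbbabbac => bababbac => babaac => babbc => bac
  | ccbcb => ccb => c

aa->b; bb->; cb->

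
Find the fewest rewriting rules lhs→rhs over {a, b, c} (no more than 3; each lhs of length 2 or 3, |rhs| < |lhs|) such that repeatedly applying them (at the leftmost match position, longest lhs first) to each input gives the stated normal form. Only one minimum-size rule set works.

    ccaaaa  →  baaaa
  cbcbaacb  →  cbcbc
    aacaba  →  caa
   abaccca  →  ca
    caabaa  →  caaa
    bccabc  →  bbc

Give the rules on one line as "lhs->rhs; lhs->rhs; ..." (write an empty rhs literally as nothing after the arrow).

  | ccaaaa => baaaa
  | cbcbaacb => cbcbcab => cbcbc
  | aacaba => caaba => caa
  | abaccca => accca => abca => ca

aac->ca; ab->; cc->b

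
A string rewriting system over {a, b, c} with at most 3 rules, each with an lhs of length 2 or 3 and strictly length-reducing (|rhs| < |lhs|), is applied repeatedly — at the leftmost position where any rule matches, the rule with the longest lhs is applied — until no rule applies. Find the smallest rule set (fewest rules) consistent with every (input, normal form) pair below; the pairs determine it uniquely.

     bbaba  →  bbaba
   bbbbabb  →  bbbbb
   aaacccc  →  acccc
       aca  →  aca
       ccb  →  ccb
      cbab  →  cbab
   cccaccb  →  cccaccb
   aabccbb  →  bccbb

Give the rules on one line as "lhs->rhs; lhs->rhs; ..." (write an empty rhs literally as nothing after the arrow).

aa->; abb->b

  | bbaba
  | bbbbabb => bbbbb
  | aaacccc => acccc
  | aca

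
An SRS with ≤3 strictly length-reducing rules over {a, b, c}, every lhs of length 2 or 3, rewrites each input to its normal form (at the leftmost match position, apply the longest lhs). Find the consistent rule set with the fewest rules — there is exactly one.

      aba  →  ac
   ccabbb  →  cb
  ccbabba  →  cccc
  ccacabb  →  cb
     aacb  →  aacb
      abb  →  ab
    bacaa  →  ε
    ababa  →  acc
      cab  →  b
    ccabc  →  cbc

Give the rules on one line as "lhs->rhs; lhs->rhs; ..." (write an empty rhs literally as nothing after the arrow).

  | aba => ac
  | ccabbb => cbbb => cbb => cb
  | ccbabba => cccbba => cccba => cccc
  | ccacabb => ccabb => cbb => cb

ba->c; bb->b; ca->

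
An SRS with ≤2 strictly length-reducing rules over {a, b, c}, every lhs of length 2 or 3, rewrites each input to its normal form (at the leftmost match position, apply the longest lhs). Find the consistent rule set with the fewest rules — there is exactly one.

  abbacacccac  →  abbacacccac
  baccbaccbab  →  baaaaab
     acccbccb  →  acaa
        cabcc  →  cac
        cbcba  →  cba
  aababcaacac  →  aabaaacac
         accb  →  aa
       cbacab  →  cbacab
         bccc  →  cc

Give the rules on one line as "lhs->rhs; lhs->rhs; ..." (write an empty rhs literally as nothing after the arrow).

  | abbacacccac
  | baccbaccbab => baaaccbab => baaaaab
  | acccbccb => acaccb => acaa
  | cabcc => cac

bc->; ccb->a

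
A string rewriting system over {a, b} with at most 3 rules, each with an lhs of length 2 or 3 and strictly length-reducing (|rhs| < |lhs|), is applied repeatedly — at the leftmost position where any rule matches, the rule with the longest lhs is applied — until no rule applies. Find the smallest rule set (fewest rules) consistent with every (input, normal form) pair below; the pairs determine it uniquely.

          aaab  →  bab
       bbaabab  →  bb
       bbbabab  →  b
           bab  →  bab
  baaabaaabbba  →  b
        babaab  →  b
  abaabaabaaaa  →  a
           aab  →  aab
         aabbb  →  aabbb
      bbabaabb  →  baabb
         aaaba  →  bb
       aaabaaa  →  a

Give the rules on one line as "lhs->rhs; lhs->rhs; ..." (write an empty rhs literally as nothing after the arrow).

aaa->ba; aba->b; bba->

  | aaab => bab
  | bbaabab => abab => bb
  | bbbabab => bbab => b
  | bab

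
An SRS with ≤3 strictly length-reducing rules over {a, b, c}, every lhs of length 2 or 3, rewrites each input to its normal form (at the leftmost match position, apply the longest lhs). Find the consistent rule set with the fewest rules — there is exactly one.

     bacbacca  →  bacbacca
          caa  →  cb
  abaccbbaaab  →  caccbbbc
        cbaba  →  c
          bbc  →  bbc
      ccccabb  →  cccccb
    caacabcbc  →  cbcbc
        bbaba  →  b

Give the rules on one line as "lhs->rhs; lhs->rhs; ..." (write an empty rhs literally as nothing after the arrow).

  | bacbacca
  | caa => cb
  | abaccbbaaab => caccbbaaab => caccbbbab => caccbbbc
  | cbaba => cbca => c

aa->b; ab->c; bca->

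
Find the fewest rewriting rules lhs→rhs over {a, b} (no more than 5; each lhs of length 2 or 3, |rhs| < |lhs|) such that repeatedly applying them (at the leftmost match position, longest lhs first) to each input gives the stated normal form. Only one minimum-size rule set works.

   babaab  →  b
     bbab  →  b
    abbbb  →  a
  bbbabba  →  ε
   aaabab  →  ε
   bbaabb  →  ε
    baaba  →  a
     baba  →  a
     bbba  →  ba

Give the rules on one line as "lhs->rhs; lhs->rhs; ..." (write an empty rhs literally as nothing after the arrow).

aa->; ab->b; abb->ba; bb->

  | babaab => bbaab => aab => b
  | bbab => ab => b
  | abbbb => babb => bba => a
  | bbbabba => babba => bbaa => aa => ε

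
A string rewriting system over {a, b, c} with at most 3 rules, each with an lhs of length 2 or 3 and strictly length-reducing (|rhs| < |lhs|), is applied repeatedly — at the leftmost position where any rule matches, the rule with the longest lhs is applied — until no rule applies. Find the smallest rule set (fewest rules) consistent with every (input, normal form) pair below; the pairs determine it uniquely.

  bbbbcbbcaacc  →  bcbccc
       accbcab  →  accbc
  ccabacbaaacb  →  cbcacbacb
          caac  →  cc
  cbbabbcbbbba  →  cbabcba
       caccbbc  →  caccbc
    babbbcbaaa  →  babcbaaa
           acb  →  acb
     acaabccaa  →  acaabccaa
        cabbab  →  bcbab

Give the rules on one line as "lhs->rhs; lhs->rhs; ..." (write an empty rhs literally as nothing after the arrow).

aac->c; bb->b; cab->bc

  | bbbbcbbcaacc => bbbcbbcaacc => bbcbbcaacc => bcbbcaacc => bcbcaacc => bcbccc
  | accbcab => accbbc => accbc
  | ccabacbaaacb => cbcacbaaacb => cbcacbacb
  | caac => cc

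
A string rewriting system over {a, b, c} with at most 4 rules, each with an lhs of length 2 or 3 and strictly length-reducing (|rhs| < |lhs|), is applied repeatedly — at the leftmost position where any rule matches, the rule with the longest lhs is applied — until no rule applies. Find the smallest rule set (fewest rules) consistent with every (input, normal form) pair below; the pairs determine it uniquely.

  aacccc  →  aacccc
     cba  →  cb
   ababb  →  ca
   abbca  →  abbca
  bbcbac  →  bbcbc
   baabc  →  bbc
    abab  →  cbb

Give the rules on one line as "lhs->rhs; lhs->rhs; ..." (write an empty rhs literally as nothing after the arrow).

aba->cb; ba->b; bbb->a

  | aacccc
  | cba => cb
  | ababb => cbbb => ca
  | abbca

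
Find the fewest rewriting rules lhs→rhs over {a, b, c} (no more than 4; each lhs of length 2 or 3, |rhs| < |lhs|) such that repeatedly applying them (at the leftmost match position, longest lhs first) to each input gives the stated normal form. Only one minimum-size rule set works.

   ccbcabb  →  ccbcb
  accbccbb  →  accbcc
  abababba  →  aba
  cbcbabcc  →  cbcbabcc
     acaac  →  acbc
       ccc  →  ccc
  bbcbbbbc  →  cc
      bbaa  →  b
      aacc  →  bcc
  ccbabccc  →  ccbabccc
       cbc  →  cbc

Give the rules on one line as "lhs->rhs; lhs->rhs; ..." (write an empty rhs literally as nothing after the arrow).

aa->b; bb->; cab->c

  | ccbcabb => ccbcb
  | accbccbb => accbcc
  | abababba => ababaa => ababb => aba
  | cbcbabcc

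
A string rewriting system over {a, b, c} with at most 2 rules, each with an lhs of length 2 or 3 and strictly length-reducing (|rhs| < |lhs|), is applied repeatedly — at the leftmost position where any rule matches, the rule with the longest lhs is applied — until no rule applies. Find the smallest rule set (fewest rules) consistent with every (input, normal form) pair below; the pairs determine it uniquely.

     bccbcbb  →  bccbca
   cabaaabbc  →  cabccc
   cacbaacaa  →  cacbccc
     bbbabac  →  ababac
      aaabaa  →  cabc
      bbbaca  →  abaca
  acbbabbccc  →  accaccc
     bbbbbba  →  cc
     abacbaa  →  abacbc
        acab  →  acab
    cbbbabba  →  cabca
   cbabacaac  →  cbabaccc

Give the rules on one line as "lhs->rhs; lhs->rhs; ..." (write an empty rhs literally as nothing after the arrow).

aa->c; bb->a

  | bccbcbb => bccbca
  | cabaaabbc => cabcabbc => cabcaac => cabccc
  | cacbaacaa => cacbccaa => cacbccc
  | bbbabac => ababac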